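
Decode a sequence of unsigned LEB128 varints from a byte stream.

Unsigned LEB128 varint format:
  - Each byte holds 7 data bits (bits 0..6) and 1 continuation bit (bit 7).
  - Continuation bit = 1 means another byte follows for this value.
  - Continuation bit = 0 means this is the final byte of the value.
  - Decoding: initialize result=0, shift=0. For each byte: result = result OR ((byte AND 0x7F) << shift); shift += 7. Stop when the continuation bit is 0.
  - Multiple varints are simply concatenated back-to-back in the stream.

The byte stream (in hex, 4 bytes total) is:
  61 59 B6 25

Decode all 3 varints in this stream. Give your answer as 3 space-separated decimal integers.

Answer: 97 89 4790

Derivation:
  byte[0]=0x61 cont=0 payload=0x61=97: acc |= 97<<0 -> acc=97 shift=7 [end]
Varint 1: bytes[0:1] = 61 -> value 97 (1 byte(s))
  byte[1]=0x59 cont=0 payload=0x59=89: acc |= 89<<0 -> acc=89 shift=7 [end]
Varint 2: bytes[1:2] = 59 -> value 89 (1 byte(s))
  byte[2]=0xB6 cont=1 payload=0x36=54: acc |= 54<<0 -> acc=54 shift=7
  byte[3]=0x25 cont=0 payload=0x25=37: acc |= 37<<7 -> acc=4790 shift=14 [end]
Varint 3: bytes[2:4] = B6 25 -> value 4790 (2 byte(s))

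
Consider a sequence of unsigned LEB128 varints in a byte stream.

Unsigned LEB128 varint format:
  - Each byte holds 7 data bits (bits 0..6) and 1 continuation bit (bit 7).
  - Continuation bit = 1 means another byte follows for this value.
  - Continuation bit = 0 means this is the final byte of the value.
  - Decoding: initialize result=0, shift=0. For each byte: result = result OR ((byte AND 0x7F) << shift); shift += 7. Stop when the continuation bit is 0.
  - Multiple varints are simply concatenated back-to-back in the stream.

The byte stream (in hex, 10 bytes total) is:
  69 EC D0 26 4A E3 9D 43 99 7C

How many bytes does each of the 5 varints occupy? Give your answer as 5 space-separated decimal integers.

Answer: 1 3 1 3 2

Derivation:
  byte[0]=0x69 cont=0 payload=0x69=105: acc |= 105<<0 -> acc=105 shift=7 [end]
Varint 1: bytes[0:1] = 69 -> value 105 (1 byte(s))
  byte[1]=0xEC cont=1 payload=0x6C=108: acc |= 108<<0 -> acc=108 shift=7
  byte[2]=0xD0 cont=1 payload=0x50=80: acc |= 80<<7 -> acc=10348 shift=14
  byte[3]=0x26 cont=0 payload=0x26=38: acc |= 38<<14 -> acc=632940 shift=21 [end]
Varint 2: bytes[1:4] = EC D0 26 -> value 632940 (3 byte(s))
  byte[4]=0x4A cont=0 payload=0x4A=74: acc |= 74<<0 -> acc=74 shift=7 [end]
Varint 3: bytes[4:5] = 4A -> value 74 (1 byte(s))
  byte[5]=0xE3 cont=1 payload=0x63=99: acc |= 99<<0 -> acc=99 shift=7
  byte[6]=0x9D cont=1 payload=0x1D=29: acc |= 29<<7 -> acc=3811 shift=14
  byte[7]=0x43 cont=0 payload=0x43=67: acc |= 67<<14 -> acc=1101539 shift=21 [end]
Varint 4: bytes[5:8] = E3 9D 43 -> value 1101539 (3 byte(s))
  byte[8]=0x99 cont=1 payload=0x19=25: acc |= 25<<0 -> acc=25 shift=7
  byte[9]=0x7C cont=0 payload=0x7C=124: acc |= 124<<7 -> acc=15897 shift=14 [end]
Varint 5: bytes[8:10] = 99 7C -> value 15897 (2 byte(s))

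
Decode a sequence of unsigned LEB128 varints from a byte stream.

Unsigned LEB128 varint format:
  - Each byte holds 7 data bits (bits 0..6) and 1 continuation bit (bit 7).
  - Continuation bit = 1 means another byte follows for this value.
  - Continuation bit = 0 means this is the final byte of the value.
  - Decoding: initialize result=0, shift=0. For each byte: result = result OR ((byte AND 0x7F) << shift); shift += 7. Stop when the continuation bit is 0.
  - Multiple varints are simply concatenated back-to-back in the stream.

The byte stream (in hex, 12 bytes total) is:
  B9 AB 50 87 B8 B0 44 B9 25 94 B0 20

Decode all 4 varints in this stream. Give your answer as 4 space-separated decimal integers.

  byte[0]=0xB9 cont=1 payload=0x39=57: acc |= 57<<0 -> acc=57 shift=7
  byte[1]=0xAB cont=1 payload=0x2B=43: acc |= 43<<7 -> acc=5561 shift=14
  byte[2]=0x50 cont=0 payload=0x50=80: acc |= 80<<14 -> acc=1316281 shift=21 [end]
Varint 1: bytes[0:3] = B9 AB 50 -> value 1316281 (3 byte(s))
  byte[3]=0x87 cont=1 payload=0x07=7: acc |= 7<<0 -> acc=7 shift=7
  byte[4]=0xB8 cont=1 payload=0x38=56: acc |= 56<<7 -> acc=7175 shift=14
  byte[5]=0xB0 cont=1 payload=0x30=48: acc |= 48<<14 -> acc=793607 shift=21
  byte[6]=0x44 cont=0 payload=0x44=68: acc |= 68<<21 -> acc=143399943 shift=28 [end]
Varint 2: bytes[3:7] = 87 B8 B0 44 -> value 143399943 (4 byte(s))
  byte[7]=0xB9 cont=1 payload=0x39=57: acc |= 57<<0 -> acc=57 shift=7
  byte[8]=0x25 cont=0 payload=0x25=37: acc |= 37<<7 -> acc=4793 shift=14 [end]
Varint 3: bytes[7:9] = B9 25 -> value 4793 (2 byte(s))
  byte[9]=0x94 cont=1 payload=0x14=20: acc |= 20<<0 -> acc=20 shift=7
  byte[10]=0xB0 cont=1 payload=0x30=48: acc |= 48<<7 -> acc=6164 shift=14
  byte[11]=0x20 cont=0 payload=0x20=32: acc |= 32<<14 -> acc=530452 shift=21 [end]
Varint 4: bytes[9:12] = 94 B0 20 -> value 530452 (3 byte(s))

Answer: 1316281 143399943 4793 530452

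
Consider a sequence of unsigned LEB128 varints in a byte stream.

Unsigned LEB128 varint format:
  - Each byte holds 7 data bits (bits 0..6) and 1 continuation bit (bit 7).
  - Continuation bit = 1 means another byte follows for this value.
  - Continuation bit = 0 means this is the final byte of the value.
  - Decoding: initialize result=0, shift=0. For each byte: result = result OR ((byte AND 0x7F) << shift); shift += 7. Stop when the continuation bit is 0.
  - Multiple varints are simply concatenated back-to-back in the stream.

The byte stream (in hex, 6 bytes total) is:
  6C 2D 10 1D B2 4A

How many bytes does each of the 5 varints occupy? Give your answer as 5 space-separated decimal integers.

  byte[0]=0x6C cont=0 payload=0x6C=108: acc |= 108<<0 -> acc=108 shift=7 [end]
Varint 1: bytes[0:1] = 6C -> value 108 (1 byte(s))
  byte[1]=0x2D cont=0 payload=0x2D=45: acc |= 45<<0 -> acc=45 shift=7 [end]
Varint 2: bytes[1:2] = 2D -> value 45 (1 byte(s))
  byte[2]=0x10 cont=0 payload=0x10=16: acc |= 16<<0 -> acc=16 shift=7 [end]
Varint 3: bytes[2:3] = 10 -> value 16 (1 byte(s))
  byte[3]=0x1D cont=0 payload=0x1D=29: acc |= 29<<0 -> acc=29 shift=7 [end]
Varint 4: bytes[3:4] = 1D -> value 29 (1 byte(s))
  byte[4]=0xB2 cont=1 payload=0x32=50: acc |= 50<<0 -> acc=50 shift=7
  byte[5]=0x4A cont=0 payload=0x4A=74: acc |= 74<<7 -> acc=9522 shift=14 [end]
Varint 5: bytes[4:6] = B2 4A -> value 9522 (2 byte(s))

Answer: 1 1 1 1 2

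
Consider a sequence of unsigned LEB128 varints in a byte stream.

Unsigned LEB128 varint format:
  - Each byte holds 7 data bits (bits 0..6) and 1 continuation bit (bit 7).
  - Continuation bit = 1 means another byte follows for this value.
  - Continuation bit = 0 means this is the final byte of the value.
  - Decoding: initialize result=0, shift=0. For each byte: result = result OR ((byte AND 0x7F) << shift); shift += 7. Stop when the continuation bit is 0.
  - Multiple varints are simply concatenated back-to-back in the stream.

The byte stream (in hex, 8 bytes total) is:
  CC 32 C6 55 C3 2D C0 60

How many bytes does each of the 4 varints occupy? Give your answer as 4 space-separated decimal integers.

Answer: 2 2 2 2

Derivation:
  byte[0]=0xCC cont=1 payload=0x4C=76: acc |= 76<<0 -> acc=76 shift=7
  byte[1]=0x32 cont=0 payload=0x32=50: acc |= 50<<7 -> acc=6476 shift=14 [end]
Varint 1: bytes[0:2] = CC 32 -> value 6476 (2 byte(s))
  byte[2]=0xC6 cont=1 payload=0x46=70: acc |= 70<<0 -> acc=70 shift=7
  byte[3]=0x55 cont=0 payload=0x55=85: acc |= 85<<7 -> acc=10950 shift=14 [end]
Varint 2: bytes[2:4] = C6 55 -> value 10950 (2 byte(s))
  byte[4]=0xC3 cont=1 payload=0x43=67: acc |= 67<<0 -> acc=67 shift=7
  byte[5]=0x2D cont=0 payload=0x2D=45: acc |= 45<<7 -> acc=5827 shift=14 [end]
Varint 3: bytes[4:6] = C3 2D -> value 5827 (2 byte(s))
  byte[6]=0xC0 cont=1 payload=0x40=64: acc |= 64<<0 -> acc=64 shift=7
  byte[7]=0x60 cont=0 payload=0x60=96: acc |= 96<<7 -> acc=12352 shift=14 [end]
Varint 4: bytes[6:8] = C0 60 -> value 12352 (2 byte(s))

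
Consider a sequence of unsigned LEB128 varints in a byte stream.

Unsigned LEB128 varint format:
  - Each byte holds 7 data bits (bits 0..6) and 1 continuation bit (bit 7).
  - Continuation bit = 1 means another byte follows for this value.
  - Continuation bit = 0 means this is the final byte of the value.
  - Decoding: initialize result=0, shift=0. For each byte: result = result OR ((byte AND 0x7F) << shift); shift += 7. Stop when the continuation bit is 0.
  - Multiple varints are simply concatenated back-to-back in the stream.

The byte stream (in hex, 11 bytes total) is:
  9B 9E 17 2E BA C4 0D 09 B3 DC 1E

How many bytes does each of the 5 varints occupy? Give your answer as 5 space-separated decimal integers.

Answer: 3 1 3 1 3

Derivation:
  byte[0]=0x9B cont=1 payload=0x1B=27: acc |= 27<<0 -> acc=27 shift=7
  byte[1]=0x9E cont=1 payload=0x1E=30: acc |= 30<<7 -> acc=3867 shift=14
  byte[2]=0x17 cont=0 payload=0x17=23: acc |= 23<<14 -> acc=380699 shift=21 [end]
Varint 1: bytes[0:3] = 9B 9E 17 -> value 380699 (3 byte(s))
  byte[3]=0x2E cont=0 payload=0x2E=46: acc |= 46<<0 -> acc=46 shift=7 [end]
Varint 2: bytes[3:4] = 2E -> value 46 (1 byte(s))
  byte[4]=0xBA cont=1 payload=0x3A=58: acc |= 58<<0 -> acc=58 shift=7
  byte[5]=0xC4 cont=1 payload=0x44=68: acc |= 68<<7 -> acc=8762 shift=14
  byte[6]=0x0D cont=0 payload=0x0D=13: acc |= 13<<14 -> acc=221754 shift=21 [end]
Varint 3: bytes[4:7] = BA C4 0D -> value 221754 (3 byte(s))
  byte[7]=0x09 cont=0 payload=0x09=9: acc |= 9<<0 -> acc=9 shift=7 [end]
Varint 4: bytes[7:8] = 09 -> value 9 (1 byte(s))
  byte[8]=0xB3 cont=1 payload=0x33=51: acc |= 51<<0 -> acc=51 shift=7
  byte[9]=0xDC cont=1 payload=0x5C=92: acc |= 92<<7 -> acc=11827 shift=14
  byte[10]=0x1E cont=0 payload=0x1E=30: acc |= 30<<14 -> acc=503347 shift=21 [end]
Varint 5: bytes[8:11] = B3 DC 1E -> value 503347 (3 byte(s))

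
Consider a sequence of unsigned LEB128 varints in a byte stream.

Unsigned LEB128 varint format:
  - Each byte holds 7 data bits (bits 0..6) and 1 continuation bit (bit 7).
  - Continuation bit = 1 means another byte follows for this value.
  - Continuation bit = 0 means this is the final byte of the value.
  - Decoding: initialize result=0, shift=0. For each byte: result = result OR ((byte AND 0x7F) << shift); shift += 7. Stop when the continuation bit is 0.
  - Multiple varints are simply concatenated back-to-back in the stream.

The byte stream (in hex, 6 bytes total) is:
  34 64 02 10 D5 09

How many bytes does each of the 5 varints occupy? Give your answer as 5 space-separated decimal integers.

  byte[0]=0x34 cont=0 payload=0x34=52: acc |= 52<<0 -> acc=52 shift=7 [end]
Varint 1: bytes[0:1] = 34 -> value 52 (1 byte(s))
  byte[1]=0x64 cont=0 payload=0x64=100: acc |= 100<<0 -> acc=100 shift=7 [end]
Varint 2: bytes[1:2] = 64 -> value 100 (1 byte(s))
  byte[2]=0x02 cont=0 payload=0x02=2: acc |= 2<<0 -> acc=2 shift=7 [end]
Varint 3: bytes[2:3] = 02 -> value 2 (1 byte(s))
  byte[3]=0x10 cont=0 payload=0x10=16: acc |= 16<<0 -> acc=16 shift=7 [end]
Varint 4: bytes[3:4] = 10 -> value 16 (1 byte(s))
  byte[4]=0xD5 cont=1 payload=0x55=85: acc |= 85<<0 -> acc=85 shift=7
  byte[5]=0x09 cont=0 payload=0x09=9: acc |= 9<<7 -> acc=1237 shift=14 [end]
Varint 5: bytes[4:6] = D5 09 -> value 1237 (2 byte(s))

Answer: 1 1 1 1 2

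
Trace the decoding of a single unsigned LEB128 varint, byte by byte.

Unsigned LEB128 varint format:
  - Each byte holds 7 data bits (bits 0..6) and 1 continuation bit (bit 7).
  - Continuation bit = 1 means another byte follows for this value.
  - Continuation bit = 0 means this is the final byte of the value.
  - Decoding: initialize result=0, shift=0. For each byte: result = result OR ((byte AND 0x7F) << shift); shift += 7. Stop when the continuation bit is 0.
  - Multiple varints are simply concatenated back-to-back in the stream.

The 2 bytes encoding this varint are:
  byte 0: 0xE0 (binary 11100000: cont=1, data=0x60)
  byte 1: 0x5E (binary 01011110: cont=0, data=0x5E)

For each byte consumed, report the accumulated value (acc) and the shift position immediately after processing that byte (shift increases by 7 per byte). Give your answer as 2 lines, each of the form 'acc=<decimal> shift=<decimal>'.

Answer: acc=96 shift=7
acc=12128 shift=14

Derivation:
byte 0=0xE0: payload=0x60=96, contrib = 96<<0 = 96; acc -> 96, shift -> 7
byte 1=0x5E: payload=0x5E=94, contrib = 94<<7 = 12032; acc -> 12128, shift -> 14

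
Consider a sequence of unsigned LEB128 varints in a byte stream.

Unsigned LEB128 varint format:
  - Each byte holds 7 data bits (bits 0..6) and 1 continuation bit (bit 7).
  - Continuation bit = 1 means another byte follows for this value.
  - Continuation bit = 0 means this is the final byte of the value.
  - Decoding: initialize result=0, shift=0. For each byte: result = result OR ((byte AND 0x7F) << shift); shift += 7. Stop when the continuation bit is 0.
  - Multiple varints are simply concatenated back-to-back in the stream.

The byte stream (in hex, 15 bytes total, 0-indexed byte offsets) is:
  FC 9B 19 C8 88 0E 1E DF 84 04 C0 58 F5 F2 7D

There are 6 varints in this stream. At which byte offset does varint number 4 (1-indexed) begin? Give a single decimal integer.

Answer: 7

Derivation:
  byte[0]=0xFC cont=1 payload=0x7C=124: acc |= 124<<0 -> acc=124 shift=7
  byte[1]=0x9B cont=1 payload=0x1B=27: acc |= 27<<7 -> acc=3580 shift=14
  byte[2]=0x19 cont=0 payload=0x19=25: acc |= 25<<14 -> acc=413180 shift=21 [end]
Varint 1: bytes[0:3] = FC 9B 19 -> value 413180 (3 byte(s))
  byte[3]=0xC8 cont=1 payload=0x48=72: acc |= 72<<0 -> acc=72 shift=7
  byte[4]=0x88 cont=1 payload=0x08=8: acc |= 8<<7 -> acc=1096 shift=14
  byte[5]=0x0E cont=0 payload=0x0E=14: acc |= 14<<14 -> acc=230472 shift=21 [end]
Varint 2: bytes[3:6] = C8 88 0E -> value 230472 (3 byte(s))
  byte[6]=0x1E cont=0 payload=0x1E=30: acc |= 30<<0 -> acc=30 shift=7 [end]
Varint 3: bytes[6:7] = 1E -> value 30 (1 byte(s))
  byte[7]=0xDF cont=1 payload=0x5F=95: acc |= 95<<0 -> acc=95 shift=7
  byte[8]=0x84 cont=1 payload=0x04=4: acc |= 4<<7 -> acc=607 shift=14
  byte[9]=0x04 cont=0 payload=0x04=4: acc |= 4<<14 -> acc=66143 shift=21 [end]
Varint 4: bytes[7:10] = DF 84 04 -> value 66143 (3 byte(s))
  byte[10]=0xC0 cont=1 payload=0x40=64: acc |= 64<<0 -> acc=64 shift=7
  byte[11]=0x58 cont=0 payload=0x58=88: acc |= 88<<7 -> acc=11328 shift=14 [end]
Varint 5: bytes[10:12] = C0 58 -> value 11328 (2 byte(s))
  byte[12]=0xF5 cont=1 payload=0x75=117: acc |= 117<<0 -> acc=117 shift=7
  byte[13]=0xF2 cont=1 payload=0x72=114: acc |= 114<<7 -> acc=14709 shift=14
  byte[14]=0x7D cont=0 payload=0x7D=125: acc |= 125<<14 -> acc=2062709 shift=21 [end]
Varint 6: bytes[12:15] = F5 F2 7D -> value 2062709 (3 byte(s))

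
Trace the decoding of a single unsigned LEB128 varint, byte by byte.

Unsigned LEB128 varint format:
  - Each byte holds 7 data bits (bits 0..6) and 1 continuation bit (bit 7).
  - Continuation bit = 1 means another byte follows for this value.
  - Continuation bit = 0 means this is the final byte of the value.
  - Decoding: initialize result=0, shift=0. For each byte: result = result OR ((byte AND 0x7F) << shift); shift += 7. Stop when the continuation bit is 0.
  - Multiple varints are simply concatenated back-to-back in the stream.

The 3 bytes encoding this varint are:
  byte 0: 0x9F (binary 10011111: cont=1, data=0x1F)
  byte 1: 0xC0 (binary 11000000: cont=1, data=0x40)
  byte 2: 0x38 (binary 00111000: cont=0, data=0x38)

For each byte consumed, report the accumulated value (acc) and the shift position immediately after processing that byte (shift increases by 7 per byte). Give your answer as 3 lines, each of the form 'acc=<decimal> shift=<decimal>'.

byte 0=0x9F: payload=0x1F=31, contrib = 31<<0 = 31; acc -> 31, shift -> 7
byte 1=0xC0: payload=0x40=64, contrib = 64<<7 = 8192; acc -> 8223, shift -> 14
byte 2=0x38: payload=0x38=56, contrib = 56<<14 = 917504; acc -> 925727, shift -> 21

Answer: acc=31 shift=7
acc=8223 shift=14
acc=925727 shift=21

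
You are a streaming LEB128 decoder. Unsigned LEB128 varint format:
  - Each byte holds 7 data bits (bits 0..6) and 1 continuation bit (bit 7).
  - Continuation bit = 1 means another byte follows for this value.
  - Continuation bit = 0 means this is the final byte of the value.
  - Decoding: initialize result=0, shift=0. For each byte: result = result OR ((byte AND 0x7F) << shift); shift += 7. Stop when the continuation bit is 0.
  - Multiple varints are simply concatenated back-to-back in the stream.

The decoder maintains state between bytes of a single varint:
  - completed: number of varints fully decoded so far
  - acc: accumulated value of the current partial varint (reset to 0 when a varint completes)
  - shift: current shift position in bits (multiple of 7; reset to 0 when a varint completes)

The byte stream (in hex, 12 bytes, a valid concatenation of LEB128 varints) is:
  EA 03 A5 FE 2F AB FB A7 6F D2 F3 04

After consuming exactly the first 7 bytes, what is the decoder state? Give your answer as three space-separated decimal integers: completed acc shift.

byte[0]=0xEA cont=1 payload=0x6A: acc |= 106<<0 -> completed=0 acc=106 shift=7
byte[1]=0x03 cont=0 payload=0x03: varint #1 complete (value=490); reset -> completed=1 acc=0 shift=0
byte[2]=0xA5 cont=1 payload=0x25: acc |= 37<<0 -> completed=1 acc=37 shift=7
byte[3]=0xFE cont=1 payload=0x7E: acc |= 126<<7 -> completed=1 acc=16165 shift=14
byte[4]=0x2F cont=0 payload=0x2F: varint #2 complete (value=786213); reset -> completed=2 acc=0 shift=0
byte[5]=0xAB cont=1 payload=0x2B: acc |= 43<<0 -> completed=2 acc=43 shift=7
byte[6]=0xFB cont=1 payload=0x7B: acc |= 123<<7 -> completed=2 acc=15787 shift=14

Answer: 2 15787 14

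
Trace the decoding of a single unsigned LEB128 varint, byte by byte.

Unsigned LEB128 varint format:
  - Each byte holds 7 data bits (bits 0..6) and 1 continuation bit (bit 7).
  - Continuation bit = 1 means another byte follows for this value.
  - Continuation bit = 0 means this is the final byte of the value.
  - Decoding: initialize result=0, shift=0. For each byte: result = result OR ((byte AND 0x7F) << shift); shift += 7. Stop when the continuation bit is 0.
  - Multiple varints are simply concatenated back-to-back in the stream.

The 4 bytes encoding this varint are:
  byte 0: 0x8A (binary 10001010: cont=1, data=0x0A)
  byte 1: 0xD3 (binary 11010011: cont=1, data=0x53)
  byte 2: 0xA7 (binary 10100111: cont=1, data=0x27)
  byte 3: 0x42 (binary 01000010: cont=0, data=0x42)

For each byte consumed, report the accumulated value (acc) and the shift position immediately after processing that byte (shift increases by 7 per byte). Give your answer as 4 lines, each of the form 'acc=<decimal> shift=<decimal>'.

Answer: acc=10 shift=7
acc=10634 shift=14
acc=649610 shift=21
acc=139061642 shift=28

Derivation:
byte 0=0x8A: payload=0x0A=10, contrib = 10<<0 = 10; acc -> 10, shift -> 7
byte 1=0xD3: payload=0x53=83, contrib = 83<<7 = 10624; acc -> 10634, shift -> 14
byte 2=0xA7: payload=0x27=39, contrib = 39<<14 = 638976; acc -> 649610, shift -> 21
byte 3=0x42: payload=0x42=66, contrib = 66<<21 = 138412032; acc -> 139061642, shift -> 28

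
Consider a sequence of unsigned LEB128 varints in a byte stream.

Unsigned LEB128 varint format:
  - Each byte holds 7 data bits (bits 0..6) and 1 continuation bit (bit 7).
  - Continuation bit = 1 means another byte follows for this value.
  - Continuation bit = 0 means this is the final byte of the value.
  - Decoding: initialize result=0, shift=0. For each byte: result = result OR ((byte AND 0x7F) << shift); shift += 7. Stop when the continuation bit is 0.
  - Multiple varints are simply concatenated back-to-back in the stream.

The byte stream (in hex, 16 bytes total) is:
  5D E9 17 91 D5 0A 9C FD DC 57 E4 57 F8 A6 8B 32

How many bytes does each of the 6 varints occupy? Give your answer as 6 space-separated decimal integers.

Answer: 1 2 3 4 2 4

Derivation:
  byte[0]=0x5D cont=0 payload=0x5D=93: acc |= 93<<0 -> acc=93 shift=7 [end]
Varint 1: bytes[0:1] = 5D -> value 93 (1 byte(s))
  byte[1]=0xE9 cont=1 payload=0x69=105: acc |= 105<<0 -> acc=105 shift=7
  byte[2]=0x17 cont=0 payload=0x17=23: acc |= 23<<7 -> acc=3049 shift=14 [end]
Varint 2: bytes[1:3] = E9 17 -> value 3049 (2 byte(s))
  byte[3]=0x91 cont=1 payload=0x11=17: acc |= 17<<0 -> acc=17 shift=7
  byte[4]=0xD5 cont=1 payload=0x55=85: acc |= 85<<7 -> acc=10897 shift=14
  byte[5]=0x0A cont=0 payload=0x0A=10: acc |= 10<<14 -> acc=174737 shift=21 [end]
Varint 3: bytes[3:6] = 91 D5 0A -> value 174737 (3 byte(s))
  byte[6]=0x9C cont=1 payload=0x1C=28: acc |= 28<<0 -> acc=28 shift=7
  byte[7]=0xFD cont=1 payload=0x7D=125: acc |= 125<<7 -> acc=16028 shift=14
  byte[8]=0xDC cont=1 payload=0x5C=92: acc |= 92<<14 -> acc=1523356 shift=21
  byte[9]=0x57 cont=0 payload=0x57=87: acc |= 87<<21 -> acc=183975580 shift=28 [end]
Varint 4: bytes[6:10] = 9C FD DC 57 -> value 183975580 (4 byte(s))
  byte[10]=0xE4 cont=1 payload=0x64=100: acc |= 100<<0 -> acc=100 shift=7
  byte[11]=0x57 cont=0 payload=0x57=87: acc |= 87<<7 -> acc=11236 shift=14 [end]
Varint 5: bytes[10:12] = E4 57 -> value 11236 (2 byte(s))
  byte[12]=0xF8 cont=1 payload=0x78=120: acc |= 120<<0 -> acc=120 shift=7
  byte[13]=0xA6 cont=1 payload=0x26=38: acc |= 38<<7 -> acc=4984 shift=14
  byte[14]=0x8B cont=1 payload=0x0B=11: acc |= 11<<14 -> acc=185208 shift=21
  byte[15]=0x32 cont=0 payload=0x32=50: acc |= 50<<21 -> acc=105042808 shift=28 [end]
Varint 6: bytes[12:16] = F8 A6 8B 32 -> value 105042808 (4 byte(s))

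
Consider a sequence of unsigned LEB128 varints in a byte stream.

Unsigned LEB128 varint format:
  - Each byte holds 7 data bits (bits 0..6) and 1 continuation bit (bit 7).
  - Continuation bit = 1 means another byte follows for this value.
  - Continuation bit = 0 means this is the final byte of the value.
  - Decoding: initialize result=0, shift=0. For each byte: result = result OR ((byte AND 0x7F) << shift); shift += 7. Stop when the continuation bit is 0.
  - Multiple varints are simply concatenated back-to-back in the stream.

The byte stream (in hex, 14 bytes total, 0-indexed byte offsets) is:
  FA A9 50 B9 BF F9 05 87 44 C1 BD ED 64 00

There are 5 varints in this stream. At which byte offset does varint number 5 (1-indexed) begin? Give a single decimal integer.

Answer: 13

Derivation:
  byte[0]=0xFA cont=1 payload=0x7A=122: acc |= 122<<0 -> acc=122 shift=7
  byte[1]=0xA9 cont=1 payload=0x29=41: acc |= 41<<7 -> acc=5370 shift=14
  byte[2]=0x50 cont=0 payload=0x50=80: acc |= 80<<14 -> acc=1316090 shift=21 [end]
Varint 1: bytes[0:3] = FA A9 50 -> value 1316090 (3 byte(s))
  byte[3]=0xB9 cont=1 payload=0x39=57: acc |= 57<<0 -> acc=57 shift=7
  byte[4]=0xBF cont=1 payload=0x3F=63: acc |= 63<<7 -> acc=8121 shift=14
  byte[5]=0xF9 cont=1 payload=0x79=121: acc |= 121<<14 -> acc=1990585 shift=21
  byte[6]=0x05 cont=0 payload=0x05=5: acc |= 5<<21 -> acc=12476345 shift=28 [end]
Varint 2: bytes[3:7] = B9 BF F9 05 -> value 12476345 (4 byte(s))
  byte[7]=0x87 cont=1 payload=0x07=7: acc |= 7<<0 -> acc=7 shift=7
  byte[8]=0x44 cont=0 payload=0x44=68: acc |= 68<<7 -> acc=8711 shift=14 [end]
Varint 3: bytes[7:9] = 87 44 -> value 8711 (2 byte(s))
  byte[9]=0xC1 cont=1 payload=0x41=65: acc |= 65<<0 -> acc=65 shift=7
  byte[10]=0xBD cont=1 payload=0x3D=61: acc |= 61<<7 -> acc=7873 shift=14
  byte[11]=0xED cont=1 payload=0x6D=109: acc |= 109<<14 -> acc=1793729 shift=21
  byte[12]=0x64 cont=0 payload=0x64=100: acc |= 100<<21 -> acc=211508929 shift=28 [end]
Varint 4: bytes[9:13] = C1 BD ED 64 -> value 211508929 (4 byte(s))
  byte[13]=0x00 cont=0 payload=0x00=0: acc |= 0<<0 -> acc=0 shift=7 [end]
Varint 5: bytes[13:14] = 00 -> value 0 (1 byte(s))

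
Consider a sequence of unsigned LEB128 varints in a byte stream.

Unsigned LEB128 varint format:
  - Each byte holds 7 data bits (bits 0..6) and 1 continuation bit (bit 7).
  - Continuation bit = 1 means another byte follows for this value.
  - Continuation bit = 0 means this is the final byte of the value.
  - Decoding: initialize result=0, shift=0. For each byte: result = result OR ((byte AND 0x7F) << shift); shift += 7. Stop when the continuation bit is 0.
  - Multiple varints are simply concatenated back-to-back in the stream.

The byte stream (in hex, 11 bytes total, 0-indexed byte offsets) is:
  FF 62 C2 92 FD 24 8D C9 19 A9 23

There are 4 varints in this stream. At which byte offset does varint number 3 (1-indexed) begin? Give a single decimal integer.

  byte[0]=0xFF cont=1 payload=0x7F=127: acc |= 127<<0 -> acc=127 shift=7
  byte[1]=0x62 cont=0 payload=0x62=98: acc |= 98<<7 -> acc=12671 shift=14 [end]
Varint 1: bytes[0:2] = FF 62 -> value 12671 (2 byte(s))
  byte[2]=0xC2 cont=1 payload=0x42=66: acc |= 66<<0 -> acc=66 shift=7
  byte[3]=0x92 cont=1 payload=0x12=18: acc |= 18<<7 -> acc=2370 shift=14
  byte[4]=0xFD cont=1 payload=0x7D=125: acc |= 125<<14 -> acc=2050370 shift=21
  byte[5]=0x24 cont=0 payload=0x24=36: acc |= 36<<21 -> acc=77547842 shift=28 [end]
Varint 2: bytes[2:6] = C2 92 FD 24 -> value 77547842 (4 byte(s))
  byte[6]=0x8D cont=1 payload=0x0D=13: acc |= 13<<0 -> acc=13 shift=7
  byte[7]=0xC9 cont=1 payload=0x49=73: acc |= 73<<7 -> acc=9357 shift=14
  byte[8]=0x19 cont=0 payload=0x19=25: acc |= 25<<14 -> acc=418957 shift=21 [end]
Varint 3: bytes[6:9] = 8D C9 19 -> value 418957 (3 byte(s))
  byte[9]=0xA9 cont=1 payload=0x29=41: acc |= 41<<0 -> acc=41 shift=7
  byte[10]=0x23 cont=0 payload=0x23=35: acc |= 35<<7 -> acc=4521 shift=14 [end]
Varint 4: bytes[9:11] = A9 23 -> value 4521 (2 byte(s))

Answer: 6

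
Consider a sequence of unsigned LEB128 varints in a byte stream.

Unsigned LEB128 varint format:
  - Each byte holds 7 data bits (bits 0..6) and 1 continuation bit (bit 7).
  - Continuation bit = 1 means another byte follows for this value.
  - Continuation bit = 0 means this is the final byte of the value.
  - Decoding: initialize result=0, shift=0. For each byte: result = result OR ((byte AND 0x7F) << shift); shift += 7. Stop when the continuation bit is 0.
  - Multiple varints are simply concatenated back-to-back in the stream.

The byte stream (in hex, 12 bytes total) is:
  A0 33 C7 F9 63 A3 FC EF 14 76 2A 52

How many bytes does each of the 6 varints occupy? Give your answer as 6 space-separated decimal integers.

  byte[0]=0xA0 cont=1 payload=0x20=32: acc |= 32<<0 -> acc=32 shift=7
  byte[1]=0x33 cont=0 payload=0x33=51: acc |= 51<<7 -> acc=6560 shift=14 [end]
Varint 1: bytes[0:2] = A0 33 -> value 6560 (2 byte(s))
  byte[2]=0xC7 cont=1 payload=0x47=71: acc |= 71<<0 -> acc=71 shift=7
  byte[3]=0xF9 cont=1 payload=0x79=121: acc |= 121<<7 -> acc=15559 shift=14
  byte[4]=0x63 cont=0 payload=0x63=99: acc |= 99<<14 -> acc=1637575 shift=21 [end]
Varint 2: bytes[2:5] = C7 F9 63 -> value 1637575 (3 byte(s))
  byte[5]=0xA3 cont=1 payload=0x23=35: acc |= 35<<0 -> acc=35 shift=7
  byte[6]=0xFC cont=1 payload=0x7C=124: acc |= 124<<7 -> acc=15907 shift=14
  byte[7]=0xEF cont=1 payload=0x6F=111: acc |= 111<<14 -> acc=1834531 shift=21
  byte[8]=0x14 cont=0 payload=0x14=20: acc |= 20<<21 -> acc=43777571 shift=28 [end]
Varint 3: bytes[5:9] = A3 FC EF 14 -> value 43777571 (4 byte(s))
  byte[9]=0x76 cont=0 payload=0x76=118: acc |= 118<<0 -> acc=118 shift=7 [end]
Varint 4: bytes[9:10] = 76 -> value 118 (1 byte(s))
  byte[10]=0x2A cont=0 payload=0x2A=42: acc |= 42<<0 -> acc=42 shift=7 [end]
Varint 5: bytes[10:11] = 2A -> value 42 (1 byte(s))
  byte[11]=0x52 cont=0 payload=0x52=82: acc |= 82<<0 -> acc=82 shift=7 [end]
Varint 6: bytes[11:12] = 52 -> value 82 (1 byte(s))

Answer: 2 3 4 1 1 1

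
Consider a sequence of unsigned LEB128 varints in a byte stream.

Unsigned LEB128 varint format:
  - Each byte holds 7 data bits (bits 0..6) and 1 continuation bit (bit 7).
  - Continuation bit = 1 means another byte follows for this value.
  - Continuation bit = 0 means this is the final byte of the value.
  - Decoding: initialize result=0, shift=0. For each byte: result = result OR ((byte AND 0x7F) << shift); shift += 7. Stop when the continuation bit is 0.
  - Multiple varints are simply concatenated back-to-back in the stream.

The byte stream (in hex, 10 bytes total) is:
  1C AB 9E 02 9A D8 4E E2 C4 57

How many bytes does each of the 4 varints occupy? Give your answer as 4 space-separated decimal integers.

  byte[0]=0x1C cont=0 payload=0x1C=28: acc |= 28<<0 -> acc=28 shift=7 [end]
Varint 1: bytes[0:1] = 1C -> value 28 (1 byte(s))
  byte[1]=0xAB cont=1 payload=0x2B=43: acc |= 43<<0 -> acc=43 shift=7
  byte[2]=0x9E cont=1 payload=0x1E=30: acc |= 30<<7 -> acc=3883 shift=14
  byte[3]=0x02 cont=0 payload=0x02=2: acc |= 2<<14 -> acc=36651 shift=21 [end]
Varint 2: bytes[1:4] = AB 9E 02 -> value 36651 (3 byte(s))
  byte[4]=0x9A cont=1 payload=0x1A=26: acc |= 26<<0 -> acc=26 shift=7
  byte[5]=0xD8 cont=1 payload=0x58=88: acc |= 88<<7 -> acc=11290 shift=14
  byte[6]=0x4E cont=0 payload=0x4E=78: acc |= 78<<14 -> acc=1289242 shift=21 [end]
Varint 3: bytes[4:7] = 9A D8 4E -> value 1289242 (3 byte(s))
  byte[7]=0xE2 cont=1 payload=0x62=98: acc |= 98<<0 -> acc=98 shift=7
  byte[8]=0xC4 cont=1 payload=0x44=68: acc |= 68<<7 -> acc=8802 shift=14
  byte[9]=0x57 cont=0 payload=0x57=87: acc |= 87<<14 -> acc=1434210 shift=21 [end]
Varint 4: bytes[7:10] = E2 C4 57 -> value 1434210 (3 byte(s))

Answer: 1 3 3 3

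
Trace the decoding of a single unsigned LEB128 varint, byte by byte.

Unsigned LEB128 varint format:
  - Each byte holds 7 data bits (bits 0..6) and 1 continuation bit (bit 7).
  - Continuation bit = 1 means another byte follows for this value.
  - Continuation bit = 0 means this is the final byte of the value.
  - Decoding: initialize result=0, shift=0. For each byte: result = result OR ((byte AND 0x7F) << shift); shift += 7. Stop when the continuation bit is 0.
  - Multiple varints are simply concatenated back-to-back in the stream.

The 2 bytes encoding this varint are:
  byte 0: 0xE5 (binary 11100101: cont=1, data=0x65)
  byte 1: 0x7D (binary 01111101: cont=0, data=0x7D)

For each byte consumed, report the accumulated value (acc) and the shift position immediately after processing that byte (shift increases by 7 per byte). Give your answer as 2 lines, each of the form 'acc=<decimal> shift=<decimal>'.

Answer: acc=101 shift=7
acc=16101 shift=14

Derivation:
byte 0=0xE5: payload=0x65=101, contrib = 101<<0 = 101; acc -> 101, shift -> 7
byte 1=0x7D: payload=0x7D=125, contrib = 125<<7 = 16000; acc -> 16101, shift -> 14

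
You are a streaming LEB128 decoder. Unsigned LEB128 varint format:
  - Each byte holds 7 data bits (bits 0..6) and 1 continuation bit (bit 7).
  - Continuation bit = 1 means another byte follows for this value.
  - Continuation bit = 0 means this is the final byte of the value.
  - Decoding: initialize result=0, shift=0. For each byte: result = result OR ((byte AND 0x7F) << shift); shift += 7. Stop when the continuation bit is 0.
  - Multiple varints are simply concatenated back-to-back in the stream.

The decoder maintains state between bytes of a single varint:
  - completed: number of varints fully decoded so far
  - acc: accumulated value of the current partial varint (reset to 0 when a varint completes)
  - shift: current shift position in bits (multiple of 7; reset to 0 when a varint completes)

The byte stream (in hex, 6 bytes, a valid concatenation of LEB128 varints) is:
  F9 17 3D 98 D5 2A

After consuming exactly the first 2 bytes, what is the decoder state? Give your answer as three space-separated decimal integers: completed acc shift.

byte[0]=0xF9 cont=1 payload=0x79: acc |= 121<<0 -> completed=0 acc=121 shift=7
byte[1]=0x17 cont=0 payload=0x17: varint #1 complete (value=3065); reset -> completed=1 acc=0 shift=0

Answer: 1 0 0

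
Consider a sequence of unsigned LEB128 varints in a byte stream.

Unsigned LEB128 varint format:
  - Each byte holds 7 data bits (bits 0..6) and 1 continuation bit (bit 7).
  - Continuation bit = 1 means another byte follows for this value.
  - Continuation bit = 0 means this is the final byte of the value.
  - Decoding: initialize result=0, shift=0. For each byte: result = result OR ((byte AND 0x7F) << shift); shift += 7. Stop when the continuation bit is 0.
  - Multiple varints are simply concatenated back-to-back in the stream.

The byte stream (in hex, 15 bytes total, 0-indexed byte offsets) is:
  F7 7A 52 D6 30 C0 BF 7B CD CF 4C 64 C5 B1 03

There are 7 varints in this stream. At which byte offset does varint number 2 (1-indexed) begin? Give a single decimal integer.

Answer: 2

Derivation:
  byte[0]=0xF7 cont=1 payload=0x77=119: acc |= 119<<0 -> acc=119 shift=7
  byte[1]=0x7A cont=0 payload=0x7A=122: acc |= 122<<7 -> acc=15735 shift=14 [end]
Varint 1: bytes[0:2] = F7 7A -> value 15735 (2 byte(s))
  byte[2]=0x52 cont=0 payload=0x52=82: acc |= 82<<0 -> acc=82 shift=7 [end]
Varint 2: bytes[2:3] = 52 -> value 82 (1 byte(s))
  byte[3]=0xD6 cont=1 payload=0x56=86: acc |= 86<<0 -> acc=86 shift=7
  byte[4]=0x30 cont=0 payload=0x30=48: acc |= 48<<7 -> acc=6230 shift=14 [end]
Varint 3: bytes[3:5] = D6 30 -> value 6230 (2 byte(s))
  byte[5]=0xC0 cont=1 payload=0x40=64: acc |= 64<<0 -> acc=64 shift=7
  byte[6]=0xBF cont=1 payload=0x3F=63: acc |= 63<<7 -> acc=8128 shift=14
  byte[7]=0x7B cont=0 payload=0x7B=123: acc |= 123<<14 -> acc=2023360 shift=21 [end]
Varint 4: bytes[5:8] = C0 BF 7B -> value 2023360 (3 byte(s))
  byte[8]=0xCD cont=1 payload=0x4D=77: acc |= 77<<0 -> acc=77 shift=7
  byte[9]=0xCF cont=1 payload=0x4F=79: acc |= 79<<7 -> acc=10189 shift=14
  byte[10]=0x4C cont=0 payload=0x4C=76: acc |= 76<<14 -> acc=1255373 shift=21 [end]
Varint 5: bytes[8:11] = CD CF 4C -> value 1255373 (3 byte(s))
  byte[11]=0x64 cont=0 payload=0x64=100: acc |= 100<<0 -> acc=100 shift=7 [end]
Varint 6: bytes[11:12] = 64 -> value 100 (1 byte(s))
  byte[12]=0xC5 cont=1 payload=0x45=69: acc |= 69<<0 -> acc=69 shift=7
  byte[13]=0xB1 cont=1 payload=0x31=49: acc |= 49<<7 -> acc=6341 shift=14
  byte[14]=0x03 cont=0 payload=0x03=3: acc |= 3<<14 -> acc=55493 shift=21 [end]
Varint 7: bytes[12:15] = C5 B1 03 -> value 55493 (3 byte(s))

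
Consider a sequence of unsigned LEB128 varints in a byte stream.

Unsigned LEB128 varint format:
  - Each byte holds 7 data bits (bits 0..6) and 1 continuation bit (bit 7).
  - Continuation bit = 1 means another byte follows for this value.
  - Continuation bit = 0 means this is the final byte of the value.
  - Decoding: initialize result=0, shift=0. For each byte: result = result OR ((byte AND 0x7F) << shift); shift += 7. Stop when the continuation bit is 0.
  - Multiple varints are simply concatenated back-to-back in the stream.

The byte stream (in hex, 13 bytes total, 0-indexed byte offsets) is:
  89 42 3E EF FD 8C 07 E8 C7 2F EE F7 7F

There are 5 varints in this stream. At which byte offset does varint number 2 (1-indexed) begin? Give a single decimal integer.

Answer: 2

Derivation:
  byte[0]=0x89 cont=1 payload=0x09=9: acc |= 9<<0 -> acc=9 shift=7
  byte[1]=0x42 cont=0 payload=0x42=66: acc |= 66<<7 -> acc=8457 shift=14 [end]
Varint 1: bytes[0:2] = 89 42 -> value 8457 (2 byte(s))
  byte[2]=0x3E cont=0 payload=0x3E=62: acc |= 62<<0 -> acc=62 shift=7 [end]
Varint 2: bytes[2:3] = 3E -> value 62 (1 byte(s))
  byte[3]=0xEF cont=1 payload=0x6F=111: acc |= 111<<0 -> acc=111 shift=7
  byte[4]=0xFD cont=1 payload=0x7D=125: acc |= 125<<7 -> acc=16111 shift=14
  byte[5]=0x8C cont=1 payload=0x0C=12: acc |= 12<<14 -> acc=212719 shift=21
  byte[6]=0x07 cont=0 payload=0x07=7: acc |= 7<<21 -> acc=14892783 shift=28 [end]
Varint 3: bytes[3:7] = EF FD 8C 07 -> value 14892783 (4 byte(s))
  byte[7]=0xE8 cont=1 payload=0x68=104: acc |= 104<<0 -> acc=104 shift=7
  byte[8]=0xC7 cont=1 payload=0x47=71: acc |= 71<<7 -> acc=9192 shift=14
  byte[9]=0x2F cont=0 payload=0x2F=47: acc |= 47<<14 -> acc=779240 shift=21 [end]
Varint 4: bytes[7:10] = E8 C7 2F -> value 779240 (3 byte(s))
  byte[10]=0xEE cont=1 payload=0x6E=110: acc |= 110<<0 -> acc=110 shift=7
  byte[11]=0xF7 cont=1 payload=0x77=119: acc |= 119<<7 -> acc=15342 shift=14
  byte[12]=0x7F cont=0 payload=0x7F=127: acc |= 127<<14 -> acc=2096110 shift=21 [end]
Varint 5: bytes[10:13] = EE F7 7F -> value 2096110 (3 byte(s))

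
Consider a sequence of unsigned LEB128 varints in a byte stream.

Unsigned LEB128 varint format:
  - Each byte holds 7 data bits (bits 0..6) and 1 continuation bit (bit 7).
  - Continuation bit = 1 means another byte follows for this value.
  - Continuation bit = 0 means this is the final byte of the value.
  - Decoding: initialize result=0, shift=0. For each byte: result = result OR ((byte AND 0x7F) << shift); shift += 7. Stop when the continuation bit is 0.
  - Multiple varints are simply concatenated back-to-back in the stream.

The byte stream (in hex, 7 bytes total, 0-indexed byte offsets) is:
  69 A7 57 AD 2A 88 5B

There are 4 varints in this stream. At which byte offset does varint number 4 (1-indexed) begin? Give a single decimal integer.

  byte[0]=0x69 cont=0 payload=0x69=105: acc |= 105<<0 -> acc=105 shift=7 [end]
Varint 1: bytes[0:1] = 69 -> value 105 (1 byte(s))
  byte[1]=0xA7 cont=1 payload=0x27=39: acc |= 39<<0 -> acc=39 shift=7
  byte[2]=0x57 cont=0 payload=0x57=87: acc |= 87<<7 -> acc=11175 shift=14 [end]
Varint 2: bytes[1:3] = A7 57 -> value 11175 (2 byte(s))
  byte[3]=0xAD cont=1 payload=0x2D=45: acc |= 45<<0 -> acc=45 shift=7
  byte[4]=0x2A cont=0 payload=0x2A=42: acc |= 42<<7 -> acc=5421 shift=14 [end]
Varint 3: bytes[3:5] = AD 2A -> value 5421 (2 byte(s))
  byte[5]=0x88 cont=1 payload=0x08=8: acc |= 8<<0 -> acc=8 shift=7
  byte[6]=0x5B cont=0 payload=0x5B=91: acc |= 91<<7 -> acc=11656 shift=14 [end]
Varint 4: bytes[5:7] = 88 5B -> value 11656 (2 byte(s))

Answer: 5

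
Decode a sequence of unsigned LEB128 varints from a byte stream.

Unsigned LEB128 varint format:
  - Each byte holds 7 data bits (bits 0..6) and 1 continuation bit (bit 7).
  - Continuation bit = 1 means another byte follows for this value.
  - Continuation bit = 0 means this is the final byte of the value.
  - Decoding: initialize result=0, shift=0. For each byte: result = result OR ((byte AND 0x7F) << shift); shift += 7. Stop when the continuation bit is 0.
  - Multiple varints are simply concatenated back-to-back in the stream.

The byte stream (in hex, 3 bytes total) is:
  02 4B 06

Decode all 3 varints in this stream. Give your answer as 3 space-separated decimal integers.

  byte[0]=0x02 cont=0 payload=0x02=2: acc |= 2<<0 -> acc=2 shift=7 [end]
Varint 1: bytes[0:1] = 02 -> value 2 (1 byte(s))
  byte[1]=0x4B cont=0 payload=0x4B=75: acc |= 75<<0 -> acc=75 shift=7 [end]
Varint 2: bytes[1:2] = 4B -> value 75 (1 byte(s))
  byte[2]=0x06 cont=0 payload=0x06=6: acc |= 6<<0 -> acc=6 shift=7 [end]
Varint 3: bytes[2:3] = 06 -> value 6 (1 byte(s))

Answer: 2 75 6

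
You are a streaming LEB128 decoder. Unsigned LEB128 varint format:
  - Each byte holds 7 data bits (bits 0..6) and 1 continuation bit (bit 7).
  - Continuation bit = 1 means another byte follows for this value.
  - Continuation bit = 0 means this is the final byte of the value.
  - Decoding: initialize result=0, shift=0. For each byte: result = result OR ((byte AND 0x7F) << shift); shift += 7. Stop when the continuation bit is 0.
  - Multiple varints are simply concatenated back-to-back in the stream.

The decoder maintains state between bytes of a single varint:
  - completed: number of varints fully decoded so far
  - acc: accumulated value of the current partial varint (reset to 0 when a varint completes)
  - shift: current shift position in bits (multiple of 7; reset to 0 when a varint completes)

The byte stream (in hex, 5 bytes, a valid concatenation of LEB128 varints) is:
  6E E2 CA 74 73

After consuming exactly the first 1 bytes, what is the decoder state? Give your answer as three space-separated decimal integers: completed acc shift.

byte[0]=0x6E cont=0 payload=0x6E: varint #1 complete (value=110); reset -> completed=1 acc=0 shift=0

Answer: 1 0 0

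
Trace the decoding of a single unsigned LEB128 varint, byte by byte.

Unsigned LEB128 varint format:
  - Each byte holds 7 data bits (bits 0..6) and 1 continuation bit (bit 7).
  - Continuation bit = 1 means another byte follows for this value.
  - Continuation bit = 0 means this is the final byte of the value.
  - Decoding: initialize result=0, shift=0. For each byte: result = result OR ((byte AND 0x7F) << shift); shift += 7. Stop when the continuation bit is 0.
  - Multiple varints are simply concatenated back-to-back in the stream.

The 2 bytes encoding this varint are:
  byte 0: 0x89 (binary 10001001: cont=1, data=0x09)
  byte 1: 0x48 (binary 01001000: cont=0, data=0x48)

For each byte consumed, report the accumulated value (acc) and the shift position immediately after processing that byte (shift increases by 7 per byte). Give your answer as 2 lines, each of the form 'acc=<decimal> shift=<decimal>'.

Answer: acc=9 shift=7
acc=9225 shift=14

Derivation:
byte 0=0x89: payload=0x09=9, contrib = 9<<0 = 9; acc -> 9, shift -> 7
byte 1=0x48: payload=0x48=72, contrib = 72<<7 = 9216; acc -> 9225, shift -> 14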